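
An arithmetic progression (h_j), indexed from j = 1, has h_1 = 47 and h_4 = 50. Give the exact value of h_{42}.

88

Common difference d = (50 - 47) / (4 - 1) = 1.
h_j = 47 + (j - 1)·1.
h_{42} = 47 + 41·1 = 88.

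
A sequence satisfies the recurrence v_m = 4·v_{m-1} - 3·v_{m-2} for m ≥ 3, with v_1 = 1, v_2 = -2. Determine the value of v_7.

-1091

Step forward from the initial values:
v_3 = -11  v_4 = -38  v_5 = -119  v_6 = -362  v_7 = -1091.
(Characteristic roots are 3 and 1.)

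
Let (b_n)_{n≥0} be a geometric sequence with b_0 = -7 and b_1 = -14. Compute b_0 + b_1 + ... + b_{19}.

-7340025

Common ratio r = 2.
b_n = (-7)·2^(n-0).
S = (-7)·(2^20 - 1)/(2 - 1) = (-7)·(1048576 - 1)/(1) = -7340025.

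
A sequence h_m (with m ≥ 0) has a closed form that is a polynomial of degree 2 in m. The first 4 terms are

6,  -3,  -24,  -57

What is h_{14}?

1st diffs: -9, -21, -33.
2nd diffs: -12, -12 (constant).
So h_m = -6m^2 - 3m + 6.
Evaluating at m = 14 gives h_{14} = -1212.

-1212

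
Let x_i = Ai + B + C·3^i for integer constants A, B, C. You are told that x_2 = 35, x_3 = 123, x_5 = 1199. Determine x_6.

Plug in i = 2, 3, 5: 2A + B + 9C = 35; 3A + B + 27C = 123; 5A + B + 243C = 1199.
Subtracting the first from the second: A + 18C = 88.
Subtracting the second from the third: 2A + 216C = 1076.
Solving: C = 5, A = -2, then B = -6.
Hence x_6 = -2·6 + (-6) + 5·729 = 3627.

3627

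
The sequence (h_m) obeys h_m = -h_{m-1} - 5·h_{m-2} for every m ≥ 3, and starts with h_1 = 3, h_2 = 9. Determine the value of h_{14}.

Compute successive terms:
h_3 = -24; h_4 = -21; h_5 = 141; …; h_{11} = -5739; h_{12} = 39444; h_{13} = -10749; h_{14} = -186471.

-186471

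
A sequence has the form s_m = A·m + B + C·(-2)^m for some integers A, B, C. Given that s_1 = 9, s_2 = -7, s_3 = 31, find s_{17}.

The three given values yield: A + B - 2C = 9; 2A + B + 4C = -7; 3A + B - 8C = 31.
Subtracting the first from the second: A + 6C = -16.
Subtracting the second from the third: A - 12C = 38.
Solving: C = -3, A = 2, then B = 1.
Therefore s_{17} = 34 + 1 + (-3)·(-131072) = 393251.

393251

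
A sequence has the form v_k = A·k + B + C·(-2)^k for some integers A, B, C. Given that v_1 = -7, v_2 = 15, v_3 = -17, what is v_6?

211

Plug in k = 1, 2, 3: A + B - 2C = -7; 2A + B + 4C = 15; 3A + B - 8C = -17.
Subtracting the first from the second: A + 6C = 22.
Subtracting the second from the third: A - 12C = -32.
Solving: C = 3, A = 4, then B = -5.
Hence v_6 = 4·6 + (-5) + 3·64 = 211.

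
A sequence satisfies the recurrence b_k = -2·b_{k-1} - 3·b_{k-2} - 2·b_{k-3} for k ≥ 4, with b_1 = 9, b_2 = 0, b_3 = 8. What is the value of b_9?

108

Applying the relation repeatedly:
b_4 = -34; b_5 = 44; b_6 = -2; b_7 = -60; b_8 = 38; b_9 = 108.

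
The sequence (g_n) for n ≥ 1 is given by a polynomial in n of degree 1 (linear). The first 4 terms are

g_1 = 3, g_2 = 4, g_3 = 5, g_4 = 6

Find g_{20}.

1st diffs: 1, 1, 1 (constant).
So g_n = n + 2.
Evaluating at n = 20 gives g_{20} = 22.

22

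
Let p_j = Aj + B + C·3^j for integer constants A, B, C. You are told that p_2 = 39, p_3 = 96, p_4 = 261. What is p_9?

59082

At j = 2, 3, 4: 2A + B + 9C = 39; 3A + B + 27C = 96; 4A + B + 81C = 261.
Subtracting the first from the second: A + 18C = 57.
Subtracting the second from the third: A + 54C = 165.
Solving: C = 3, A = 3, then B = 6.
So p_j = 3·j + 6 + 3·3^j; at j=9 this is 59082.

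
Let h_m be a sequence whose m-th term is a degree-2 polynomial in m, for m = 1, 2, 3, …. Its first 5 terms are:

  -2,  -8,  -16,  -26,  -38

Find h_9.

1st diffs: -6, -8, -10, -12.
2nd diffs: -2, -2, -2 (constant).
So h_m = -m^2 - 3m + 2.
Evaluating at m = 9 gives h_9 = -106.

-106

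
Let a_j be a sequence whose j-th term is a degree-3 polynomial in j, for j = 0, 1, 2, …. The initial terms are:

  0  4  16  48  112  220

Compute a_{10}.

1st diffs: 4, 12, 32, 64, 108.
2nd diffs: 8, 20, 32, 44.
3rd diffs: 12, 12, 12 (constant).
Newton forward-difference form: a_j = 4·C(j,1) + 8·C(j,2) + 12·C(j,3).
At j = 10: j = 10, so a_{10} = 40 + 360 + 1440 = 1840.

1840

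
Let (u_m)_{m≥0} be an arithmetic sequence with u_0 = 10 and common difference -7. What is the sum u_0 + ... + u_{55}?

u_m = 10 + (m - 0)·(-7).
u_{55} = -375; S = 56·(10 + (-375))/2 = -10220.

-10220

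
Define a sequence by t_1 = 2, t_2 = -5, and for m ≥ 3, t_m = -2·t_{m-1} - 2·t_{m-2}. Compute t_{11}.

96

Iterate the recurrence:
t_3 = 6, t_4 = -2, t_5 = -8, t_6 = 20, t_7 = -24, t_8 = 8, t_9 = 32, t_{10} = -80, t_{11} = 96.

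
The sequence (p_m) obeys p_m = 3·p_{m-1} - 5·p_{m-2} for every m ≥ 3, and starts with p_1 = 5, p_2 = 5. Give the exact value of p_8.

Applying the relation repeatedly:
p_3 = -10; p_4 = -55; p_5 = -115; p_6 = -70; p_7 = 365; p_8 = 1445.

1445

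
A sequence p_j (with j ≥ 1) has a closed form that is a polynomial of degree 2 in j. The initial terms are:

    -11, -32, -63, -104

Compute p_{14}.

1st diffs: -21, -31, -41.
2nd diffs: -10, -10 (constant).
Newton forward-difference form: p_j = -11 + (-21)·C(j-1,1) + (-10)·C(j-1,2).
At j = 14: j-1 = 13, so p_{14} = -11 - 273 - 780 = -1064.

-1064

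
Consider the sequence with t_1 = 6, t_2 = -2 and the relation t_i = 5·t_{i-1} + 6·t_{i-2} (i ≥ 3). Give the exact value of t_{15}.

44779522346

Iterate the recurrence:
t_3 = 26; t_4 = 118; t_5 = 746; …; t_{12} = 207312598; t_{13} = 1243875626; t_{14} = 7463253718; t_{15} = 44779522346.
(Characteristic roots are 6 and -1.)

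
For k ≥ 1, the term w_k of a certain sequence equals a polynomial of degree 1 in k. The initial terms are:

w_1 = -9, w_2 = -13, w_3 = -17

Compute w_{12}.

-53

1st diffs: -4, -4 (constant).
So w_k = -4k - 5.
Evaluating at k = 12 gives w_{12} = -53.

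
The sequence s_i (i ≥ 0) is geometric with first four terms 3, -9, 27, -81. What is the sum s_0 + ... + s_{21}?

Common ratio r = -3.
s_i = 3·(-3)^(i-0).
S = 3·((-3)^22 - 1)/(-3 - 1) = 3·(31381059609 - 1)/(-4) = -23535794706.

-23535794706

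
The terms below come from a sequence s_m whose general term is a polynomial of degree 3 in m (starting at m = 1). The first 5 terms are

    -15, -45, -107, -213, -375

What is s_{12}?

-4085

1st diffs: -30, -62, -106, -162.
2nd diffs: -32, -44, -56.
3rd diffs: -12, -12 (constant).
Newton forward-difference form: s_m = -15 + (-30)·C(m-1,1) + (-32)·C(m-1,2) + (-12)·C(m-1,3).
At m = 12: m-1 = 11, so s_{12} = -15 - 330 - 1760 - 1980 = -4085.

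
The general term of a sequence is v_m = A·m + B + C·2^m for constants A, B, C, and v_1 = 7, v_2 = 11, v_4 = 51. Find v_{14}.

65483

Write the equations: A + B + 2C = 7; 2A + B + 4C = 11; 4A + B + 16C = 51.
Subtracting the first from the second: A + 2C = 4.
Subtracting the second from the third: 2A + 12C = 40.
Solving: C = 4, A = -4, then B = 3.
Hence v_{14} = -4·14 + 3 + 4·16384 = 65483.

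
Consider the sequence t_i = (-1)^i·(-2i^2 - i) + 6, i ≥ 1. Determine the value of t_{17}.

(-1)^17 = -1; -2i^2 - i at i=17 is -595; so t_{17} = 601.

601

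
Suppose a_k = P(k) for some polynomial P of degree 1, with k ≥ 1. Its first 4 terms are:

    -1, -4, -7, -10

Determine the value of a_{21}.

1st diffs: -3, -3, -3 (constant).
So a_k = -3k + 2.
Evaluating at k = 21 gives a_{21} = -61.

-61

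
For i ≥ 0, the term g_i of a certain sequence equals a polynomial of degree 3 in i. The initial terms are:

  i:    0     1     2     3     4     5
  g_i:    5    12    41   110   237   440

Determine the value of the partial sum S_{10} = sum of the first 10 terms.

6785

1st diffs: 7, 29, 69, 127, 203.
2nd diffs: 22, 40, 58, 76.
3rd diffs: 18, 18, 18 (constant).
Newton forward-difference form: g_i = 5 + 7·C(i,1) + 22·C(i,2) + 18·C(i,3).
Continuing: 737, 1146, 1685, 2372.
Summing i = 0..9 (10 terms) gives 6785.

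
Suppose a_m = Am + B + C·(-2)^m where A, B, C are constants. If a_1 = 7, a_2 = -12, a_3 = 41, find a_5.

147

The three given values yield: A + B - 2C = 7; 2A + B + 4C = -12; 3A + B - 8C = 41.
Subtracting the first from the second: A + 6C = -19.
Subtracting the second from the third: A - 12C = 53.
Solving: C = -4, A = 5, then B = -6.
Therefore a_5 = 25 + (-6) + (-4)·(-32) = 147.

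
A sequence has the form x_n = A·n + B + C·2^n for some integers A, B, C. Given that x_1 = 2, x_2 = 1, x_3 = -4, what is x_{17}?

The three given values yield: A + B + 2C = 2; 2A + B + 4C = 1; 3A + B + 8C = -4.
Subtracting the first from the second: A + 2C = -1.
Subtracting the second from the third: A + 4C = -5.
Solving: C = -2, A = 3, then B = 3.
Therefore x_{17} = 51 + 3 + (-2)·131072 = -262090.

-262090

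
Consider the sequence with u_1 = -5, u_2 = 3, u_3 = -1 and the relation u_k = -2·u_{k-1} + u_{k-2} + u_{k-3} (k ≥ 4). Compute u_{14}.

u_4 = 0; u_5 = 2; u_6 = -5; …; u_{11} = 308; u_{12} = -692; u_{13} = 1555; u_{14} = -3494.

-3494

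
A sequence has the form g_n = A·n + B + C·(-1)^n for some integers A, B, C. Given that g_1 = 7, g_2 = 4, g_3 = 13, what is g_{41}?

127

Plug in n = 1, 2, 3: A + B - C = 7; 2A + B + C = 4; 3A + B - C = 13.
Subtracting the first from the second: A + 2C = -3.
Subtracting the second from the third: A - 2C = 9.
Solving: C = -3, A = 3, then B = 1.
So g_n = 3·n + 1 + (-3)·(-1)^n; at n=41 this is 127.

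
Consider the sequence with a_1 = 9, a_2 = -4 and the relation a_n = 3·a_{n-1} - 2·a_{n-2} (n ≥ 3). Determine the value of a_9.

-3306

Applying the relation repeatedly:
a_3 = -30; a_4 = -82; a_5 = -186; a_6 = -394; a_7 = -810; a_8 = -1642; a_9 = -3306.
(Characteristic roots are 2 and 1.)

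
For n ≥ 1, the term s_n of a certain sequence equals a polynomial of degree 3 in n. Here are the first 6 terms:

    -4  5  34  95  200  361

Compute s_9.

1st diffs: 9, 29, 61, 105, 161.
2nd diffs: 20, 32, 44, 56.
3rd diffs: 12, 12, 12 (constant).
Newton forward-difference form: s_n = -4 + 9·C(n-1,1) + 20·C(n-1,2) + 12·C(n-1,3).
At n = 9: n-1 = 8, so s_9 = -4 + 72 + 560 + 672 = 1300.

1300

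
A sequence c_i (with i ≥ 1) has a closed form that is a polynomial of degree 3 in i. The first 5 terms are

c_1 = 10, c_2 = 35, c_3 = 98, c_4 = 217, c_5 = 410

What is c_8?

1st diffs: 25, 63, 119, 193.
2nd diffs: 38, 56, 74.
3rd diffs: 18, 18 (constant).
Newton forward-difference form: c_i = 10 + 25·C(i-1,1) + 38·C(i-1,2) + 18·C(i-1,3).
At i = 8: i-1 = 7, so c_8 = 10 + 175 + 798 + 630 = 1613.

1613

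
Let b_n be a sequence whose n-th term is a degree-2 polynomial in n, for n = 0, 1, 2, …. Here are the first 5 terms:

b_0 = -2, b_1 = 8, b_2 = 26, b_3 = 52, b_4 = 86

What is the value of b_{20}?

1718

1st diffs: 10, 18, 26, 34.
2nd diffs: 8, 8, 8 (constant).
Newton forward-difference form: b_n = -2 + 10·C(n,1) + 8·C(n,2).
At n = 20: n = 20, so b_{20} = -2 + 200 + 1520 = 1718.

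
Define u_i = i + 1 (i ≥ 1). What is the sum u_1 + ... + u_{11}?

77

Over i = 1..11: Σi = 66.
Total = (1)·66 + (1)·11 = 77.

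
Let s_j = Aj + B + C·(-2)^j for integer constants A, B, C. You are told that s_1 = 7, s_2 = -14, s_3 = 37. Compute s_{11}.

8221

Plug in j = 1, 2, 3: A + B - 2C = 7; 2A + B + 4C = -14; 3A + B - 8C = 37.
Subtracting the first from the second: A + 6C = -21.
Subtracting the second from the third: A - 12C = 51.
Solving: C = -4, A = 3, then B = -4.
Hence s_{11} = 3·11 + (-4) + (-4)·(-2048) = 8221.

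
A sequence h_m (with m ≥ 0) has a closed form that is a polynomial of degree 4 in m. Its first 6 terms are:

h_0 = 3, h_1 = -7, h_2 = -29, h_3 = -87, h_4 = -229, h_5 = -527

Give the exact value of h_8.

-3437

1st diffs: -10, -22, -58, -142, -298.
2nd diffs: -12, -36, -84, -156.
3rd diffs: -24, -48, -72.
4th diffs: -24, -24 (constant).
So h_m = -m^4 + 2m^3 - 5m^2 - 6m + 3.
Evaluating at m = 8 gives h_8 = -3437.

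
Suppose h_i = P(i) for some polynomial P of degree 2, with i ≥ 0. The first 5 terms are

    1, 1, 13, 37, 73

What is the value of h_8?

337

1st diffs: 0, 12, 24, 36.
2nd diffs: 12, 12, 12 (constant).
Newton forward-difference form: h_i = 1 + 12·C(i,2).
At i = 8: i = 8, so h_8 = 1 + 336 = 337.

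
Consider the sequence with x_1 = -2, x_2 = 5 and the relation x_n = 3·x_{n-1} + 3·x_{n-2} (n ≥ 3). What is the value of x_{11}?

457569

Iterate the recurrence:
x_3 = 9, x_4 = 42, x_5 = 153, x_6 = 585, x_7 = 2214, x_8 = 8397, x_9 = 31833, x_{10} = 120690, x_{11} = 457569.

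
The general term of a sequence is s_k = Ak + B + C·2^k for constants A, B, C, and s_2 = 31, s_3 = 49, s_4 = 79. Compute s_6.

The three given values yield: 2A + B + 4C = 31; 3A + B + 8C = 49; 4A + B + 16C = 79.
Subtracting the first from the second: A + 4C = 18.
Subtracting the second from the third: A + 8C = 30.
Solving: C = 3, A = 6, then B = 7.
So s_k = 6·k + 7 + 3·2^k; at k=6 this is 235.

235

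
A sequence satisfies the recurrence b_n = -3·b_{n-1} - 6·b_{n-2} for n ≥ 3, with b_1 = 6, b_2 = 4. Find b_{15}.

1277208

Iterate the recurrence:
b_3 = -48; b_4 = 120; b_5 = -72; …; b_{12} = 21384; b_{13} = 297432; b_{14} = -1020600; b_{15} = 1277208.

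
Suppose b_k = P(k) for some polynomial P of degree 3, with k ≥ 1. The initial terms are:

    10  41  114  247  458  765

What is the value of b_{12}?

1st diffs: 31, 73, 133, 211, 307.
2nd diffs: 42, 60, 78, 96.
3rd diffs: 18, 18, 18 (constant).
Newton forward-difference form: b_k = 10 + 31·C(k-1,1) + 42·C(k-1,2) + 18·C(k-1,3).
At k = 12: k-1 = 11, so b_{12} = 10 + 341 + 2310 + 2970 = 5631.

5631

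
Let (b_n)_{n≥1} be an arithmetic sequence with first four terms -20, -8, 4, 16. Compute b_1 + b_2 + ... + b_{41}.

9020

Common difference d = 12.
b_n = -20 + (n - 1)·12.
b_{41} = 460; S = 41·(-20 + 460)/2 = 9020.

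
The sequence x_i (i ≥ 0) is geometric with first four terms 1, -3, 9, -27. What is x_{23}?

Common ratio r = -3.
x_i = 1·(-3)^(i-0).
x_{23} = 1·(-3)^23 = -94143178827.

-94143178827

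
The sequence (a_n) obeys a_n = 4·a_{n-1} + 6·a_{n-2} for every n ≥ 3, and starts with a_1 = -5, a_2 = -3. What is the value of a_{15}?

-13298216064

Iterate the recurrence:
a_3 = -42;  a_4 = -186;  a_5 = -996;  …;  a_{12} = -96664992;  a_{13} = -499011648;  a_{14} = -2576036544;  a_{15} = -13298216064.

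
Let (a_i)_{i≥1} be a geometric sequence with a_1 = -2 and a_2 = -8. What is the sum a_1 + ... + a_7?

-10922

Common ratio r = 4.
a_i = (-2)·4^(i-1).
S = (-2)·(4^7 - 1)/(4 - 1) = (-2)·(16384 - 1)/(3) = -10922.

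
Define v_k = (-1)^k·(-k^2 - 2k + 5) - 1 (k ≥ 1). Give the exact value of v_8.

(-1)^8 = 1; -k^2 - 2k + 5 at k=8 is -75; so v_8 = -76.

-76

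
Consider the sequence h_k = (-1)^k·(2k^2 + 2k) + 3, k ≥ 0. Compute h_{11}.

(-1)^11 = -1; 2k^2 + 2k at k=11 is 264; so h_{11} = -261.

-261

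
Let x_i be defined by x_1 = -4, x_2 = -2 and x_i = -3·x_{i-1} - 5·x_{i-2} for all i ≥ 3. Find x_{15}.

-489574

Applying the relation repeatedly:
x_3 = 26  x_4 = -68  x_5 = 74  …  x_{12} = -35018  x_{13} = 8924  x_{14} = 148318  x_{15} = -489574.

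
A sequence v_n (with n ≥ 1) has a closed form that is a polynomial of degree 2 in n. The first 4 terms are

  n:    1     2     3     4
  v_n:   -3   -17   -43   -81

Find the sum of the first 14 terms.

1st diffs: -14, -26, -38.
2nd diffs: -12, -12 (constant).
So v_n = -6n^2 + 4n - 1.
Continuing: …, -131, -193, -267, -353, …, v_{14} = -1121.
Summing n = 1..14 (14 terms) gives -5684.

-5684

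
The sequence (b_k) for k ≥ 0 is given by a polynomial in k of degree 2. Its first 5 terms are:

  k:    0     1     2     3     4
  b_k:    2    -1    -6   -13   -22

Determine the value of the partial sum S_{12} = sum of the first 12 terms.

1st diffs: -3, -5, -7, -9.
2nd diffs: -2, -2, -2 (constant).
Newton forward-difference form: b_k = 2 + (-3)·C(k,1) + (-2)·C(k,2).
Continuing: …, -33, -46, -61, -78, …, b_{11} = -141.
Summing k = 0..11 (12 terms) gives -614.

-614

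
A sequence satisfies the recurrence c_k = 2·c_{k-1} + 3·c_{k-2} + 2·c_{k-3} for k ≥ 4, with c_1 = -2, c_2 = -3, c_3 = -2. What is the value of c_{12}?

Step forward from the initial values:
c_4 = -17, c_5 = -46, c_6 = -147, c_7 = -466, c_8 = -1465, c_9 = -4622, c_{10} = -14571, c_{11} = -45938, c_{12} = -144833.

-144833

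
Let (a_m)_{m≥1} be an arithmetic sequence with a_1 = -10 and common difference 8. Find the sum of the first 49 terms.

8918

a_m = -10 + (m - 1)·8.
a_{49} = 374; S = 49·(-10 + 374)/2 = 8918.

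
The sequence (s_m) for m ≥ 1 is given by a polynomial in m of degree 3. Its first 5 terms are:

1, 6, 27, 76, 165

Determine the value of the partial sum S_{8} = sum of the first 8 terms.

1st diffs: 5, 21, 49, 89.
2nd diffs: 16, 28, 40.
3rd diffs: 12, 12 (constant).
So s_m = 2m^3 - 4m^2 + 3m.
Continuing: 306, 511, 792.
Summing m = 1..8 (8 terms) gives 1884.

1884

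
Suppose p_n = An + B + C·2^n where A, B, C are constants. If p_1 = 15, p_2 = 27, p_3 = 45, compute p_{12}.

12363

The three given values yield: A + B + 2C = 15; 2A + B + 4C = 27; 3A + B + 8C = 45.
Subtracting the first from the second: A + 2C = 12.
Subtracting the second from the third: A + 4C = 18.
Solving: C = 3, A = 6, then B = 3.
Therefore p_{12} = 72 + 3 + 3·4096 = 12363.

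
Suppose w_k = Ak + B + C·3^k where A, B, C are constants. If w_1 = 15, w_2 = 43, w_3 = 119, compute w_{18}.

The three given values yield: A + B + 3C = 15; 2A + B + 9C = 43; 3A + B + 27C = 119.
Subtracting the first from the second: A + 6C = 28.
Subtracting the second from the third: A + 18C = 76.
Solving: C = 4, A = 4, then B = -1.
Hence w_{18} = 4·18 + (-1) + 4·387420489 = 1549682027.

1549682027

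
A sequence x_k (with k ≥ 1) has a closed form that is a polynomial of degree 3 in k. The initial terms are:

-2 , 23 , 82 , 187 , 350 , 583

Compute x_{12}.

4123

1st diffs: 25, 59, 105, 163, 233.
2nd diffs: 34, 46, 58, 70.
3rd diffs: 12, 12, 12 (constant).
So x_k = 2k^3 + 5k^2 - 4k - 5.
Evaluating at k = 12 gives x_{12} = 4123.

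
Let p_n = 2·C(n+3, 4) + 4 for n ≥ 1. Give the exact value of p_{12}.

C(15, 4) = 1365, so p_{12} = 2734.

2734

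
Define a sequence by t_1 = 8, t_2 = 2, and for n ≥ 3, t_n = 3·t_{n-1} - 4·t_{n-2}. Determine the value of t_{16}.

204394

Step forward from the initial values:
t_3 = -26, t_4 = -86, t_5 = -154, …, t_{13} = -45082, t_{14} = -67318, t_{15} = -21626, t_{16} = 204394.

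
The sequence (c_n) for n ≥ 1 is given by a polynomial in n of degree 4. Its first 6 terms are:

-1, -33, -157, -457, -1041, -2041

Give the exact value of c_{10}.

-13681

1st diffs: -32, -124, -300, -584, -1000.
2nd diffs: -92, -176, -284, -416.
3rd diffs: -84, -108, -132.
4th diffs: -24, -24 (constant).
So c_n = -n^4 - 4n^3 + 3n^2 + 2n - 1.
Evaluating at n = 10 gives c_{10} = -13681.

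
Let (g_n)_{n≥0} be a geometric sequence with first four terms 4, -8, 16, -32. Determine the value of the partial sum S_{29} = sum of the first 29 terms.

Common ratio r = -2.
g_n = 4·(-2)^(n-0).
S = 4·((-2)^29 - 1)/(-2 - 1) = 4·(-536870912 - 1)/(-3) = 715827884.

715827884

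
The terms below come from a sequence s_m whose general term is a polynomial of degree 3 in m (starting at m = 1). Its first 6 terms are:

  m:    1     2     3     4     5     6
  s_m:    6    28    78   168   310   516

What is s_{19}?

14478

1st diffs: 22, 50, 90, 142, 206.
2nd diffs: 28, 40, 52, 64.
3rd diffs: 12, 12, 12 (constant).
So s_m = 2m^3 + 2m^2 + 2m.
Evaluating at m = 19 gives s_{19} = 14478.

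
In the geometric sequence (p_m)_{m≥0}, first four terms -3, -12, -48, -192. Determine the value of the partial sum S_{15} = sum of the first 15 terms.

Common ratio r = 4.
p_m = (-3)·4^(m-0).
S = (-3)·(4^15 - 1)/(4 - 1) = (-3)·(1073741824 - 1)/(3) = -1073741823.

-1073741823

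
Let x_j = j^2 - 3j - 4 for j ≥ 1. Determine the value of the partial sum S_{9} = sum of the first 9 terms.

Over j = 1..9: Σj = 45, Σj² = 285.
Total = (1)·285 + (-3)·45 + (-4)·9 = 114.

114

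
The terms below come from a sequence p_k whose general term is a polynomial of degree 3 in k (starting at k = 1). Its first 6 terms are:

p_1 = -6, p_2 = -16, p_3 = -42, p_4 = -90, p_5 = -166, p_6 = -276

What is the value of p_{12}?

-1986

1st diffs: -10, -26, -48, -76, -110.
2nd diffs: -16, -22, -28, -34.
3rd diffs: -6, -6, -6 (constant).
So p_k = -k^3 - 2k^2 + 3k - 6.
Evaluating at k = 12 gives p_{12} = -1986.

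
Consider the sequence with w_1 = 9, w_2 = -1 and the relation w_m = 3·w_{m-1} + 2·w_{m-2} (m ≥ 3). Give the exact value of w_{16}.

185032267

Step forward from the initial values:
w_3 = 15; w_4 = 43; w_5 = 159; …; w_{13} = 4095711; w_{14} = 14587091; w_{15} = 51952695; w_{16} = 185032267.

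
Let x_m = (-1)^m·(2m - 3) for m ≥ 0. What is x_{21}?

(-1)^21 = -1; 2m - 3 at m=21 is 39; so x_{21} = -39.

-39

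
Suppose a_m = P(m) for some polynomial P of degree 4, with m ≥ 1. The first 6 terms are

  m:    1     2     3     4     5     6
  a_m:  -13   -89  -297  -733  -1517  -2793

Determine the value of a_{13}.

-42637

1st diffs: -76, -208, -436, -784, -1276.
2nd diffs: -132, -228, -348, -492.
3rd diffs: -96, -120, -144.
4th diffs: -24, -24 (constant).
Newton forward-difference form: a_m = -13 + (-76)·C(m-1,1) + (-132)·C(m-1,2) + (-96)·C(m-1,3) + (-24)·C(m-1,4).
At m = 13: m-1 = 12, so a_{13} = -13 - 912 - 8712 - 21120 - 11880 = -42637.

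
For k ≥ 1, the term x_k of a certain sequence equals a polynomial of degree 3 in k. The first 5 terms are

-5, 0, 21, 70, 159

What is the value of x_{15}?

1st diffs: 5, 21, 49, 89.
2nd diffs: 16, 28, 40.
3rd diffs: 12, 12 (constant).
Newton forward-difference form: x_k = -5 + 5·C(k-1,1) + 16·C(k-1,2) + 12·C(k-1,3).
At k = 15: k-1 = 14, so x_{15} = -5 + 70 + 1456 + 4368 = 5889.

5889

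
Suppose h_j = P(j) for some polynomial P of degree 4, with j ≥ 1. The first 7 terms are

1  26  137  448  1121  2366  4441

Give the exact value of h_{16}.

1st diffs: 25, 111, 311, 673, 1245, 2075.
2nd diffs: 86, 200, 362, 572, 830.
3rd diffs: 114, 162, 210, 258.
4th diffs: 48, 48, 48 (constant).
So h_j = 2j^4 - j^3 - j^2 + 5j - 4.
Evaluating at j = 16 gives h_{16} = 126796.

126796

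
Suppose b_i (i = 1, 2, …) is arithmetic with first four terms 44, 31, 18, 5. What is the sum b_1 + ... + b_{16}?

-856

Common difference d = -13.
b_i = 44 + (i - 1)·(-13).
b_{16} = -151; S = 16·(44 + (-151))/2 = -856.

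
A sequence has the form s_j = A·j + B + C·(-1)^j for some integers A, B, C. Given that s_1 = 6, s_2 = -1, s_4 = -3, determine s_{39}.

-32

Plug in j = 1, 2, 4: A + B - C = 6; 2A + B + C = -1; 4A + B + C = -3.
Subtracting the first from the second: A + 2C = -7.
Subtracting the second from the third: 2A = -2.
Solving: C = -3, A = -1, then B = 4.
So s_j = -1·j + 4 + (-3)·(-1)^j; at j=39 this is -32.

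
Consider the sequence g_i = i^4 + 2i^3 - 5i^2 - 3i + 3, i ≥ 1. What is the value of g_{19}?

g_{19} = 1·19^4 + 2·19^3 - 5·19^2 - 3·19 + 3 = 142180.

142180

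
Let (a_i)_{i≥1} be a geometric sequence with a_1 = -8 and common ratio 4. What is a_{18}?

a_i = (-8)·4^(i-1).
a_{18} = (-8)·4^17 = -137438953472.

-137438953472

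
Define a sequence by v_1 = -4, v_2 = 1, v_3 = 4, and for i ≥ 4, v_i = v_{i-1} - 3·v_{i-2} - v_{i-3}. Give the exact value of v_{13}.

Compute successive terms:
v_4 = 5, v_5 = -8, v_6 = -27, v_7 = -8, v_8 = 81, v_9 = 132, v_{10} = -103, v_{11} = -580, v_{12} = -403, v_{13} = 1440.

1440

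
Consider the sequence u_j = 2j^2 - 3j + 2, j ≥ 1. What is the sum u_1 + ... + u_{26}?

Over j = 1..26: Σj = 351, Σj² = 6201.
Total = (2)·6201 + (-3)·351 + (2)·26 = 11401.

11401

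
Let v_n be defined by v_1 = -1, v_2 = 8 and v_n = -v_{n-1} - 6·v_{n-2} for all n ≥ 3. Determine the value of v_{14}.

-267142

Step forward from the initial values:
v_3 = -2;  v_4 = -46;  v_5 = 58;  …;  v_{11} = -25142;  v_{12} = 23258;  v_{13} = 127594;  v_{14} = -267142.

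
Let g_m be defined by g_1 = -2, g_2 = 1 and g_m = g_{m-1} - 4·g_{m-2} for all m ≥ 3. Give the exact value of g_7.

Compute successive terms:
g_3 = 9, g_4 = 5, g_5 = -31, g_6 = -51, g_7 = 73.

73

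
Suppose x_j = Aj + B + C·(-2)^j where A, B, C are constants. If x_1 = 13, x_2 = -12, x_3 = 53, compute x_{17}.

655443

The three given values yield: A + B - 2C = 13; 2A + B + 4C = -12; 3A + B - 8C = 53.
Subtracting the first from the second: A + 6C = -25.
Subtracting the second from the third: A - 12C = 65.
Solving: C = -5, A = 5, then B = -2.
Hence x_{17} = 5·17 + (-2) + (-5)·(-131072) = 655443.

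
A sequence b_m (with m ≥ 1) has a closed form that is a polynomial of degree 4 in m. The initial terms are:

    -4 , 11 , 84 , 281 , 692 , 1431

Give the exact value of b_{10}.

10787

1st diffs: 15, 73, 197, 411, 739.
2nd diffs: 58, 124, 214, 328.
3rd diffs: 66, 90, 114.
4th diffs: 24, 24 (constant).
Newton forward-difference form: b_m = -4 + 15·C(m-1,1) + 58·C(m-1,2) + 66·C(m-1,3) + 24·C(m-1,4).
At m = 10: m-1 = 9, so b_{10} = -4 + 135 + 2088 + 5544 + 3024 = 10787.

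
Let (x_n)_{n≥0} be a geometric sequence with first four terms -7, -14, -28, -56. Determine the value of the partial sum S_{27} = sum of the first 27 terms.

Common ratio r = 2.
x_n = (-7)·2^(n-0).
S = (-7)·(2^27 - 1)/(2 - 1) = (-7)·(134217728 - 1)/(1) = -939524089.

-939524089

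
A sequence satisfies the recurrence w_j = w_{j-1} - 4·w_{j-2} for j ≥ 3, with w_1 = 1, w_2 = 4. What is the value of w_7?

112

Step forward from the initial values:
w_3 = 0; w_4 = -16; w_5 = -16; w_6 = 48; w_7 = 112.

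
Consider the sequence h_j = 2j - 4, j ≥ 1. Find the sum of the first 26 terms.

Over j = 1..26: Σj = 351.
Total = (2)·351 + (-4)·26 = 598.

598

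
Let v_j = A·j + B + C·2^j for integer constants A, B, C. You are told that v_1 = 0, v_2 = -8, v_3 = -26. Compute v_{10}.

-5092

Plug in j = 1, 2, 3: A + B + 2C = 0; 2A + B + 4C = -8; 3A + B + 8C = -26.
Subtracting the first from the second: A + 2C = -8.
Subtracting the second from the third: A + 4C = -18.
Solving: C = -5, A = 2, then B = 8.
Hence v_{10} = 2·10 + 8 + (-5)·1024 = -5092.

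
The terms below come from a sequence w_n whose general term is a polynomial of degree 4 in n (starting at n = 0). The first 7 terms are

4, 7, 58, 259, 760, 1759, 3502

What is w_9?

1st diffs: 3, 51, 201, 501, 999, 1743.
2nd diffs: 48, 150, 300, 498, 744.
3rd diffs: 102, 150, 198, 246.
4th diffs: 48, 48, 48 (constant).
So w_n = 2n^4 + 5n^3 - 5n^2 + n + 4.
Evaluating at n = 9 gives w_9 = 16375.

16375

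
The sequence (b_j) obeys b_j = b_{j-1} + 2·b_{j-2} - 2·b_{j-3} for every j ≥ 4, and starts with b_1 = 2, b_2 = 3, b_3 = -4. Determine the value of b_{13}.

-376

Step forward from the initial values:
b_4 = -2, b_5 = -16, b_6 = -12, b_7 = -40, b_8 = -32, b_9 = -88, b_{10} = -72, b_{11} = -184, b_{12} = -152, b_{13} = -376.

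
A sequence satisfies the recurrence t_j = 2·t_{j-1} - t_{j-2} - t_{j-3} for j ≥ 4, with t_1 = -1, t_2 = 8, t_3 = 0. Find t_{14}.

Step forward from the initial values:
t_4 = -7, t_5 = -22, t_6 = -37, …, t_{11} = 243, t_{12} = 350, t_{13} = 341, t_{14} = 89.

89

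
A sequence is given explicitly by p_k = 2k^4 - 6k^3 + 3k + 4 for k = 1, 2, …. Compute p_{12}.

p_{12} = 2·12^4 - 6·12^3 + 3·12 + 4 = 31144.

31144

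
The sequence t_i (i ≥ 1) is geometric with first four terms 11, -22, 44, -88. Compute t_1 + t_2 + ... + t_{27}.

492131673

Common ratio r = -2.
t_i = 11·(-2)^(i-1).
S = 11·((-2)^27 - 1)/(-2 - 1) = 11·(-134217728 - 1)/(-3) = 492131673.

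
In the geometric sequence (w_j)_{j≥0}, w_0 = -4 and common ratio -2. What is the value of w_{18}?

-1048576

w_j = (-4)·(-2)^(j-0).
w_{18} = (-4)·(-2)^18 = -1048576.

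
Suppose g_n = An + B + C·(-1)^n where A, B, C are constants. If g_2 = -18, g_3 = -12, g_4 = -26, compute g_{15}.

-60

Write the equations: 2A + B + C = -18; 3A + B - C = -12; 4A + B + C = -26.
Subtracting the first from the second: A - 2C = 6.
Subtracting the second from the third: A + 2C = -14.
Solving: C = -5, A = -4, then B = -5.
Therefore g_{15} = -60 + (-5) + (-5)·(-1) = -60.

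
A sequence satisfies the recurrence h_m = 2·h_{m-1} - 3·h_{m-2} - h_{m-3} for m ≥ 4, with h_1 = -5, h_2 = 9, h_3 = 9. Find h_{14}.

656

Step forward from the initial values:
h_4 = -4, h_5 = -44, h_6 = -85, …, h_{11} = -900, h_{12} = -4366, h_{13} = -6671, h_{14} = 656.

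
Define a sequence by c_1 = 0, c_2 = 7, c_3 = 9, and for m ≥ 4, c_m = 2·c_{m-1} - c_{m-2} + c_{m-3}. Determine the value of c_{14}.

Iterate the recurrence:
c_4 = 11; c_5 = 20; c_6 = 38; …; c_{11} = 627; c_{12} = 1100; c_{13} = 1930; c_{14} = 3387.

3387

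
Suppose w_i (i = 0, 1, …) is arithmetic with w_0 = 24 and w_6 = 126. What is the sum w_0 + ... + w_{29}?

Common difference d = (126 - 24) / (6 - 0) = 17.
w_i = 24 + (i - 0)·17.
w_{29} = 517; S = 30·(24 + 517)/2 = 8115.

8115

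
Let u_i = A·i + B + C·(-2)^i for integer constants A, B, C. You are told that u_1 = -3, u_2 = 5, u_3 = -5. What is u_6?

73

Write the equations: A + B - 2C = -3; 2A + B + 4C = 5; 3A + B - 8C = -5.
Subtracting the first from the second: A + 6C = 8.
Subtracting the second from the third: A - 12C = -10.
Solving: C = 1, A = 2, then B = -3.
Hence u_6 = 2·6 + (-3) + 1·64 = 73.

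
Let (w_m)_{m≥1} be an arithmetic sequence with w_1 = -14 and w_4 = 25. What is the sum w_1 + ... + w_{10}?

445

Common difference d = (25 - (-14)) / (4 - 1) = 13.
w_m = -14 + (m - 1)·13.
w_{10} = 103; S = 10·(-14 + 103)/2 = 445.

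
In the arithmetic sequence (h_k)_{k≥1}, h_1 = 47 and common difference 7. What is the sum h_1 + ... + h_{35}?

5810

h_k = 47 + (k - 1)·7.
h_{35} = 285; S = 35·(47 + 285)/2 = 5810.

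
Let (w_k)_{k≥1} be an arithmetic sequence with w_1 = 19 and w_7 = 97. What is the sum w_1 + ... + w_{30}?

6225

Common difference d = (97 - 19) / (7 - 1) = 13.
w_k = 19 + (k - 1)·13.
w_{30} = 396; S = 30·(19 + 396)/2 = 6225.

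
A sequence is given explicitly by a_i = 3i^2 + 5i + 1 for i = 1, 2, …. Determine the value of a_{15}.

a_{15} = 3·15^2 + 5·15 + 1 = 751.

751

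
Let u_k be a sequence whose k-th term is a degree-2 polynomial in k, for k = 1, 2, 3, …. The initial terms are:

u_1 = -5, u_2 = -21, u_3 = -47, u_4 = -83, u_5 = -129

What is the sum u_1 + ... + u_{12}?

1st diffs: -16, -26, -36, -46.
2nd diffs: -10, -10, -10 (constant).
So u_k = -5k^2 - k + 1.
Continuing: …, -185, -251, -327, -413, …, u_{12} = -731.
Summing k = 1..12 (12 terms) gives -3316.

-3316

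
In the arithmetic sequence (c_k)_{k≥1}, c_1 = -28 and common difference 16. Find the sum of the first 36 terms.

9072

c_k = -28 + (k - 1)·16.
c_{36} = 532; S = 36·(-28 + 532)/2 = 9072.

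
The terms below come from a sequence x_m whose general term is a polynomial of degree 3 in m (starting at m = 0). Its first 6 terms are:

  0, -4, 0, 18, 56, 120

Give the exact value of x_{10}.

1040

1st diffs: -4, 4, 18, 38, 64.
2nd diffs: 8, 14, 20, 26.
3rd diffs: 6, 6, 6 (constant).
Newton forward-difference form: x_m = (-4)·C(m,1) + 8·C(m,2) + 6·C(m,3).
At m = 10: m = 10, so x_{10} = -40 + 360 + 720 = 1040.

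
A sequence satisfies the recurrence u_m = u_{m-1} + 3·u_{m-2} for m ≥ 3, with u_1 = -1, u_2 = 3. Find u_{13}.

10431

Compute successive terms:
u_3 = 0; u_4 = 9; u_5 = 9; …; u_{10} = 873; u_{11} = 1953; u_{12} = 4572; u_{13} = 10431.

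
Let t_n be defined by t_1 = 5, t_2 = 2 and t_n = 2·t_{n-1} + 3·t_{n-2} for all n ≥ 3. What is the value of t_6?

422

Iterate the recurrence:
t_3 = 19;  t_4 = 44;  t_5 = 145;  t_6 = 422.
(Characteristic roots are 3 and -1.)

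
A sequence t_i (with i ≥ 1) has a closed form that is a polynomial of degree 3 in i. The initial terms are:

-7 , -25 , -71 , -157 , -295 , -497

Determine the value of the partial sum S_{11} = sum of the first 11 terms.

-9647

1st diffs: -18, -46, -86, -138, -202.
2nd diffs: -28, -40, -52, -64.
3rd diffs: -12, -12, -12 (constant).
Newton forward-difference form: t_i = -7 + (-18)·C(i-1,1) + (-28)·C(i-1,2) + (-12)·C(i-1,3).
Continuing: …, -775, -1141, -1607, -2185, …, t_{11} = -2887.
Summing i = 1..11 (11 terms) gives -9647.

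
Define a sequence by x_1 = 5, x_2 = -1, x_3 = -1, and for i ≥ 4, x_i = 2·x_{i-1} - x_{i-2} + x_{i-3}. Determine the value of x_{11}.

Applying the relation repeatedly:
x_4 = 4;  x_5 = 8;  x_6 = 11;  x_7 = 18;  x_8 = 33;  x_9 = 59;  x_{10} = 103;  x_{11} = 180.

180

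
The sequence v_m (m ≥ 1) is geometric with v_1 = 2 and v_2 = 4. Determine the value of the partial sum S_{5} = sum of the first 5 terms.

62

Common ratio r = 2.
v_m = 2·2^(m-1).
S = 2·(2^5 - 1)/(2 - 1) = 2·(32 - 1)/(1) = 62.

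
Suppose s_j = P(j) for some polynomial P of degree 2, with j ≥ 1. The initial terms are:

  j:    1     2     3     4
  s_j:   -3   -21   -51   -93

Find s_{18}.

1st diffs: -18, -30, -42.
2nd diffs: -12, -12 (constant).
So s_j = -6j^2 + 3.
Evaluating at j = 18 gives s_{18} = -1941.

-1941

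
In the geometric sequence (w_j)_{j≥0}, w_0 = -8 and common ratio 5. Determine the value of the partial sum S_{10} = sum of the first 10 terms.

-19531248

w_j = (-8)·5^(j-0).
S = (-8)·(5^10 - 1)/(5 - 1) = (-8)·(9765625 - 1)/(4) = -19531248.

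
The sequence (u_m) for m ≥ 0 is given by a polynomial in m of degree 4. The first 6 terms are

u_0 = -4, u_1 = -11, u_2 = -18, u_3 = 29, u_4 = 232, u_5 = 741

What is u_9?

1st diffs: -7, -7, 47, 203, 509.
2nd diffs: 0, 54, 156, 306.
3rd diffs: 54, 102, 150.
4th diffs: 48, 48 (constant).
So u_m = 2m^4 - 3m^3 - 5m^2 - m - 4.
Evaluating at m = 9 gives u_9 = 10517.

10517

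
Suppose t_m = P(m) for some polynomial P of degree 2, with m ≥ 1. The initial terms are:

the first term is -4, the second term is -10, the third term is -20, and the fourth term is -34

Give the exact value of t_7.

-100

1st diffs: -6, -10, -14.
2nd diffs: -4, -4 (constant).
Newton forward-difference form: t_m = -4 + (-6)·C(m-1,1) + (-4)·C(m-1,2).
At m = 7: m-1 = 6, so t_7 = -4 - 36 - 60 = -100.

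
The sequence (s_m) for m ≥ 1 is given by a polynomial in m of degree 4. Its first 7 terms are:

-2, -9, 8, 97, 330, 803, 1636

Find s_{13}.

23938

1st diffs: -7, 17, 89, 233, 473, 833.
2nd diffs: 24, 72, 144, 240, 360.
3rd diffs: 48, 72, 96, 120.
4th diffs: 24, 24, 24 (constant).
So s_m = m^4 - 2m^3 - m^2 - 5m + 5.
Evaluating at m = 13 gives s_{13} = 23938.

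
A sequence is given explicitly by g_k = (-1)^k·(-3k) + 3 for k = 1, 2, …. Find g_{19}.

60

(-1)^19 = -1; -3k at k=19 is -57; so g_{19} = 60.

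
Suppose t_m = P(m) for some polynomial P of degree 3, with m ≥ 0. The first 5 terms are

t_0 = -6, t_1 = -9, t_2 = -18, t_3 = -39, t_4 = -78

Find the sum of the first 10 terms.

1st diffs: -3, -9, -21, -39.
2nd diffs: -6, -12, -18.
3rd diffs: -6, -6 (constant).
So t_m = -m^3 - 2m - 6.
Continuing: …, -141, -234, -363, -534, …, t_9 = -753.
Summing m = 0..9 (10 terms) gives -2175.

-2175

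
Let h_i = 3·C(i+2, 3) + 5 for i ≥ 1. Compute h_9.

C(11, 3) = 165, so h_9 = 500.

500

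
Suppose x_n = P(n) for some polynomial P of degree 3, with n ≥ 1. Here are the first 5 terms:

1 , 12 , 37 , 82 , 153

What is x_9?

817

1st diffs: 11, 25, 45, 71.
2nd diffs: 14, 20, 26.
3rd diffs: 6, 6 (constant).
Newton forward-difference form: x_n = 1 + 11·C(n-1,1) + 14·C(n-1,2) + 6·C(n-1,3).
At n = 9: n-1 = 8, so x_9 = 1 + 88 + 392 + 336 = 817.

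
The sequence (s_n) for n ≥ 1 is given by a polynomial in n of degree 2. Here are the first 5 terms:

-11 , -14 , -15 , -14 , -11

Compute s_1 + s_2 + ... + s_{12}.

1st diffs: -3, -1, 1, 3.
2nd diffs: 2, 2, 2 (constant).
Newton forward-difference form: s_n = -11 + (-3)·C(n-1,1) + 2·C(n-1,2).
Continuing: …, -6, 1, 10, 21, …, s_{12} = 66.
Summing n = 1..12 (12 terms) gives 110.

110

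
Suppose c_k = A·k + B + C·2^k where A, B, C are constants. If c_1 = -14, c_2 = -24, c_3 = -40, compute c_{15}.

-98368

Write the equations: A + B + 2C = -14; 2A + B + 4C = -24; 3A + B + 8C = -40.
Subtracting the first from the second: A + 2C = -10.
Subtracting the second from the third: A + 4C = -16.
Solving: C = -3, A = -4, then B = -4.
So c_k = -4·k + (-4) + (-3)·2^k; at k=15 this is -98368.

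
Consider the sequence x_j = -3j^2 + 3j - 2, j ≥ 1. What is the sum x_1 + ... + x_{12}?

-1740

Over j = 1..12: Σj = 78, Σj² = 650.
Total = (-3)·650 + (3)·78 + (-2)·12 = -1740.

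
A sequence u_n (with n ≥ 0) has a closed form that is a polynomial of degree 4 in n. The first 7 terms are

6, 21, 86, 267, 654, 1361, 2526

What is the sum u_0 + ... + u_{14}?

1st diffs: 15, 65, 181, 387, 707, 1165.
2nd diffs: 50, 116, 206, 320, 458.
3rd diffs: 66, 90, 114, 138.
4th diffs: 24, 24, 24 (constant).
Newton forward-difference form: u_n = 6 + 15·C(n,1) + 50·C(n,2) + 66·C(n,3) + 24·C(n,4).
Continuing: …, 4311, 6902, 10509, 15366, …, u_{14} = 52814.
Summing n = 0..14 (15 terms) gives 186577.

186577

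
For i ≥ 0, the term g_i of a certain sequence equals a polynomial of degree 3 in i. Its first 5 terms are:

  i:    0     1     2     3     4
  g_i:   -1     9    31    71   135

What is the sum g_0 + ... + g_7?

1364

1st diffs: 10, 22, 40, 64.
2nd diffs: 12, 18, 24.
3rd diffs: 6, 6 (constant).
So g_i = i^3 + 3i^2 + 6i - 1.
Continuing: 229, 359, 531.
Summing i = 0..7 (8 terms) gives 1364.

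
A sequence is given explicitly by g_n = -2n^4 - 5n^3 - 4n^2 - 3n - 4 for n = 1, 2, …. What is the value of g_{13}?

g_{13} = -2·13^4 - 5·13^3 - 4·13^2 - 3·13 - 4 = -68826.

-68826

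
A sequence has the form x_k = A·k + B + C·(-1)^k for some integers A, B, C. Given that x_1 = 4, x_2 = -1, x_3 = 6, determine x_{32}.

Plug in k = 1, 2, 3: A + B - C = 4; 2A + B + C = -1; 3A + B - C = 6.
Subtracting the first from the second: A + 2C = -5.
Subtracting the second from the third: A - 2C = 7.
Solving: C = -3, A = 1, then B = 0.
So x_k = 1·k + 0 + (-3)·(-1)^k; at k=32 this is 29.

29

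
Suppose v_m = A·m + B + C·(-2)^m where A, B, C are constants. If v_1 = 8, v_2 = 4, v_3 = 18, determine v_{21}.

2097198

At m = 1, 2, 3: A + B - 2C = 8; 2A + B + 4C = 4; 3A + B - 8C = 18.
Subtracting the first from the second: A + 6C = -4.
Subtracting the second from the third: A - 12C = 14.
Solving: C = -1, A = 2, then B = 4.
Therefore v_{21} = 42 + 4 + (-1)·(-2097152) = 2097198.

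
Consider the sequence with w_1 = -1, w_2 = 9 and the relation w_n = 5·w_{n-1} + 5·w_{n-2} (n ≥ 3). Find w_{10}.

9805625

Iterate the recurrence:
w_3 = 40, w_4 = 245, w_5 = 1425, w_6 = 8350, w_7 = 48875, w_8 = 286125, w_9 = 1675000, w_{10} = 9805625.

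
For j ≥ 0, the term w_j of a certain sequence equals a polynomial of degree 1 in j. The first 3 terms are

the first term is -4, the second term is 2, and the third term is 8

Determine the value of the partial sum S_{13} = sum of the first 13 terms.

1st diffs: 6, 6 (constant).
So w_j = 6j - 4.
Continuing: …, 14, 20, 26, 32, …, w_{12} = 68.
Summing j = 0..12 (13 terms) gives 416.

416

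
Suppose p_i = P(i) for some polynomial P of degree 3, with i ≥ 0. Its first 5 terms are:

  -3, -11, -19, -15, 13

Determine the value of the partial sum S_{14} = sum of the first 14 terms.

11242

1st diffs: -8, -8, 4, 28.
2nd diffs: 0, 12, 24.
3rd diffs: 12, 12 (constant).
So p_i = 2i^3 - 6i^2 - 4i - 3.
Continuing: …, 77, 189, 361, 605, …, p_{13} = 3325.
Summing i = 0..13 (14 terms) gives 11242.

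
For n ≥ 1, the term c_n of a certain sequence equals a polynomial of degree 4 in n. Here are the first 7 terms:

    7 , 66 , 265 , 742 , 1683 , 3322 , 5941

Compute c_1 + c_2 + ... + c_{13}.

1st diffs: 59, 199, 477, 941, 1639, 2619.
2nd diffs: 140, 278, 464, 698, 980.
3rd diffs: 138, 186, 234, 282.
4th diffs: 48, 48, 48 (constant).
So c_n = 2n^4 + 3n^3 + 2n^2 + 2n - 2.
Continuing: …, 9870, 15487, 23218, 33537, …, c_{13} = 64075.
Summing n = 1..13 (13 terms) gives 205179.

205179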